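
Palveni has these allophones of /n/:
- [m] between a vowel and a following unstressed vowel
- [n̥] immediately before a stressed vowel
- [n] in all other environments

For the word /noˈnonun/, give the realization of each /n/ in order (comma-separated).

[n], [n̥], [m], [n]

Occurrence 1 (position 1): no conditioning environment matches → elsewhere allophone [n].
Occurrence 2 (position 3): immediately before a stressed vowel → [n̥].
Occurrence 3 (position 5): between a vowel and a following unstressed vowel → [m].
Occurrence 4 (position 7): no conditioning environment matches → elsewhere allophone [n].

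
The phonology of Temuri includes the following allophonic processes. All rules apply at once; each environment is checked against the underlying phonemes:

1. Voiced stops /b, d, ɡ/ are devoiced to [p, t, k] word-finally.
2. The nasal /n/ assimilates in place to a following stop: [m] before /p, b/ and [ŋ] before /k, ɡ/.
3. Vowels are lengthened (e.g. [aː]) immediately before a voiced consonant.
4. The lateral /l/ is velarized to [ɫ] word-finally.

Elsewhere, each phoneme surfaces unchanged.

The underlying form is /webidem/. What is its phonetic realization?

/e/ — between /w/ and /b/, before a voiced consonant — surfaces as [eː] (rule 3).
/b/ (between /e/ and /i/) is in the target of rule 1 but the environment (word-finally) is not met → [b].
/i/ meets the environment for rule 3 (before a voiced consonant) → [iː].
/d/ (between /i/ and /e/) is in the target of rule 1 but the environment (word-finally) is not met → [d].
/e/ meets the environment for rule 3 (before a voiced consonant) → [eː].

[weːbiːdeːm]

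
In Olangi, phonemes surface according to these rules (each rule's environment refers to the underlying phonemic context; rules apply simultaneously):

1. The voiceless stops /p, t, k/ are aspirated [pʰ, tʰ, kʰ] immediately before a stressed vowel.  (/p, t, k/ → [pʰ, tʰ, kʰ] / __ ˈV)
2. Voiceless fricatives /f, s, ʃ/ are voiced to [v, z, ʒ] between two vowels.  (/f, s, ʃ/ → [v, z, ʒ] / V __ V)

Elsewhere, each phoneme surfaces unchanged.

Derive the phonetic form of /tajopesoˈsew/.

[tajopezoˈzew]

/t/ (word-initial) is in the target of rule 1 but the environment (immediately before a stressed vowel) is not met → [t].
/a/ (between /t/ and /j/): no rule targets it → [a].
/j/ (between /a/ and /o/): no rule targets it → [j].
/o/ — not in any rule's target class → [o].
/p/ (between /o/ and /e/) is in the target of rule 1 but the environment (immediately before a stressed vowel) is not met → [p].
/e/ — not in any rule's target class → [e].
/s/ (between /e/ and /o/): between two vowels, so rule 2 applies → [z].
/o/ (between /s/ and /s/): no rule targets it → [o].
/s/ (between /o/ and /e/): between two vowels, so rule 2 applies → [z].
/e/ (between /s/ and /w/): no rule targets it → [e].
/w/ (word-final): no rule targets it → [w].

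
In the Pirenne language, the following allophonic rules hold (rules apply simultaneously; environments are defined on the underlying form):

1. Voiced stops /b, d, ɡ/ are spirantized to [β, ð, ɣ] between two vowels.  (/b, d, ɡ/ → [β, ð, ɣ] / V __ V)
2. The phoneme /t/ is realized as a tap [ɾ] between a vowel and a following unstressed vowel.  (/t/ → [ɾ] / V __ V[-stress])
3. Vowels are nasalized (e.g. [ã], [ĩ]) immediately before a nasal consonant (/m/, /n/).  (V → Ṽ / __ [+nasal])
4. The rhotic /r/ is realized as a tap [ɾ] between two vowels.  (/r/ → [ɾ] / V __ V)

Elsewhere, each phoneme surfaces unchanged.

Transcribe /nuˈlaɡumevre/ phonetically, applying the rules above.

[nuˈlaɣũmevre]

/u/ (between /n/ and /l/): rule 3 targets it, but not before a nasal consonant → unchanged [u].
/a/ — between /l/ and /ɡ/; rule 3 does not apply here → [a].
Rule 1 applies to /ɡ/ (between /a/ and /u/: between two vowels) → [ɣ].
Rule 3 applies to /u/ (between /ɡ/ and /m/: before a nasal consonant) → [ũ].
/e/ — between /m/ and /v/; rule 3 does not apply here → [e].
/r/ (between /v/ and /e/) is in the target of rule 4 but the environment (between two vowels) is not met → [r].
/e/ (word-final) fails the environment for rule 3, so it stays [e].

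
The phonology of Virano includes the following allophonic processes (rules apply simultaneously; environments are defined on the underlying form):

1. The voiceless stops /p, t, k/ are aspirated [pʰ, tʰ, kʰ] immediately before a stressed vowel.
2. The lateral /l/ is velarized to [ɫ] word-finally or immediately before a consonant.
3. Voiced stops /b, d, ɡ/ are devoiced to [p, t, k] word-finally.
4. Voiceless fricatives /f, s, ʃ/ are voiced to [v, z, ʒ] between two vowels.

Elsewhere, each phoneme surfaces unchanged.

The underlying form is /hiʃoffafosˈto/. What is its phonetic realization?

/h/ — not in any rule's target class → [h].
/i/ (between /h/ and /ʃ/) is unaffected → [i].
Rule 4 applies to /ʃ/ (between /i/ and /o/: between two vowels) → [ʒ].
/o/ — not in any rule's target class → [o].
/f/ — between /o/ and /f/; rule 4 does not apply here → [f].
/f/ (between /f/ and /a/) is in the target of rule 4 but the environment (between two vowels) is not met → [f].
/a/ (between /f/ and /f/): no rule targets it → [a].
/f/ — between /a/ and /o/, between two vowels — surfaces as [v] (rule 4).
/o/ stays [o].
/s/ — between /o/ and /t/; rule 4 does not apply here → [s].
/t/ (between /s/ and /o/) occurs immediately before a stressed vowel → [tʰ] by rule 1.
/o/ (word-final) is unaffected → [o].

[hiʒoffavosˈtʰo]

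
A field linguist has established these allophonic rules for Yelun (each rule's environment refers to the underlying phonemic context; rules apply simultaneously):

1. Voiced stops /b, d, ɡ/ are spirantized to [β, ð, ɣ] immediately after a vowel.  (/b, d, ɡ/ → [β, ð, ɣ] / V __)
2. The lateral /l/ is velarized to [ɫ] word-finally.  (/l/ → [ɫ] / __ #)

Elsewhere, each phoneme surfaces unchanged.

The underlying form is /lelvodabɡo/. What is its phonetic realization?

/l/ (word-initial): rule 2 targets it, but not word-finally → unchanged [l].
/e/ (between /l/ and /l/) is unaffected → [e].
/l/ — between /e/ and /v/; rule 2 does not apply here → [l].
/v/ (between /l/ and /o/): no rule targets it → [v].
/o/ (between /v/ and /d/): no rule targets it → [o].
/d/ (between /o/ and /a/) occurs immediately after a vowel → [ð] by rule 1.
/a/ — not in any rule's target class → [a].
/b/ — between /a/ and /ɡ/, immediately after a vowel — surfaces as [β] (rule 1).
/ɡ/ (between /b/ and /o/) fails the environment for rule 1, so it stays [ɡ].
/o/ (word-final): no rule targets it → [o].

[lelvoðaβɡo]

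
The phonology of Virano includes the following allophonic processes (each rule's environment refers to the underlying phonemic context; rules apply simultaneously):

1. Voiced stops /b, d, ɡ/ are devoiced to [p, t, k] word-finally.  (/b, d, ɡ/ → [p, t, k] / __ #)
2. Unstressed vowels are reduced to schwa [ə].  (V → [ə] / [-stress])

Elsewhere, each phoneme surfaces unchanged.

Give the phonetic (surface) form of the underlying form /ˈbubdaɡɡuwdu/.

/b/ — word-initial; rule 1 does not apply here → [b].
/u/ (between /b/ and /b/) fails the environment for rule 2, so it stays [u].
/b/ (between /u/ and /d/) fails the environment for rule 1, so it stays [b].
/d/ (between /b/ and /a/) fails the environment for rule 1, so it stays [d].
/a/ meets the environment for rule 2 (in an unstressed syllable) → [ə].
/ɡ/ (between /a/ and /ɡ/) is in the target of rule 1 but the environment (word-finally) is not met → [ɡ].
/ɡ/ (between /ɡ/ and /u/): rule 1 targets it, but not word-finally → unchanged [ɡ].
/u/ (between /ɡ/ and /w/) occurs in an unstressed syllable → [ə] by rule 2.
/w/ — not in any rule's target class → [w].
/d/ (between /w/ and /u/) is in the target of rule 1 but the environment (word-finally) is not met → [d].
Rule 2 applies to /u/ (word-final: in an unstressed syllable) → [ə].

[ˈbubdəɡɡəwdə]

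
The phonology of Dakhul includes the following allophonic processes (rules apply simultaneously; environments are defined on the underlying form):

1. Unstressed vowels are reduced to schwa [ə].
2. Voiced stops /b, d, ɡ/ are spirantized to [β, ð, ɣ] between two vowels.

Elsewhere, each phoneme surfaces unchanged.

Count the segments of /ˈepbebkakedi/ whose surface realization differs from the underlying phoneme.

5

Segments that undergo a rule: /e/ → [ə] (rule 1); /a/ → [ə] (rule 1); /e/ → [ə] (rule 1); /d/ → [ð] (rule 2); /i/ → [ə] (rule 1).
All other segments surface unchanged.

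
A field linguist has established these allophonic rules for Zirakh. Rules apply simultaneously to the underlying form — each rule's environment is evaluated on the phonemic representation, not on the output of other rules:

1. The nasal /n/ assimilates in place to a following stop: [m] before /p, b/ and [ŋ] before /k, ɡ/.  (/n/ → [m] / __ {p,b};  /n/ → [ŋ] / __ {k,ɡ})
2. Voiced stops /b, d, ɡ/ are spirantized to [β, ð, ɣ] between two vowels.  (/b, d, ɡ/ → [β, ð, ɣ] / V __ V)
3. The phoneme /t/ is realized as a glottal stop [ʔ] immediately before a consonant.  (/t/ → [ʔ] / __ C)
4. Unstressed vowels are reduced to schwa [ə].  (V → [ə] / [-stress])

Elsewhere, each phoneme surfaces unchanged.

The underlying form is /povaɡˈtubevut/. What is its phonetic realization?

[pəvəɡˈtuβəvət]

/p/ (word-initial): no rule targets it → [p].
/o/ (between /p/ and /v/) occurs in an unstressed syllable → [ə] by rule 4.
/v/ (between /o/ and /a/) is unaffected → [v].
/a/ meets the environment for rule 4 (in an unstressed syllable) → [ə].
/ɡ/ (between /a/ and /t/): rule 2 targets it, but not between two vowels → unchanged [ɡ].
/t/ (between /ɡ/ and /u/) is in the target of rule 3 but the environment (immediately before a consonant) is not met → [t].
/u/ (between /t/ and /b/) is in the target of rule 4 but the environment (in an unstressed syllable) is not met → [u].
/b/ meets the environment for rule 2 (between two vowels) → [β].
/e/ — between /b/ and /v/, in an unstressed syllable — surfaces as [ə] (rule 4).
/v/ — not in any rule's target class → [v].
Rule 4 applies to /u/ (between /v/ and /t/: in an unstressed syllable) → [ə].
/t/ (word-final): rule 3 targets it, but not immediately before a consonant → unchanged [t].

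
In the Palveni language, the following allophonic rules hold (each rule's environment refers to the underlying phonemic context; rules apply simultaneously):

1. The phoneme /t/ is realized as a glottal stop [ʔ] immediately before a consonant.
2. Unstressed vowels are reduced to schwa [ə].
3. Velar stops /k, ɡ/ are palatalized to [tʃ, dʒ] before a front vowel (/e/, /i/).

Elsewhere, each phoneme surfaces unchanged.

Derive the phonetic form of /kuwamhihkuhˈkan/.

/k/ (word-initial) fails the environment for rule 3, so it stays [k].
/u/ — between /k/ and /w/, in an unstressed syllable — surfaces as [ə] (rule 2).
/w/ — not in any rule's target class → [w].
/a/ — between /w/ and /m/, in an unstressed syllable — surfaces as [ə] (rule 2).
/m/ stays [m].
/h/ stays [h].
/i/ (between /h/ and /h/): in an unstressed syllable, so rule 2 applies → [ə].
/h/ (between /i/ and /k/) is unaffected → [h].
/k/ — between /h/ and /u/; rule 3 does not apply here → [k].
/u/ — between /k/ and /h/, in an unstressed syllable — surfaces as [ə] (rule 2).
/h/ stays [h].
/k/ (between /h/ and /a/): rule 3 targets it, but not before a front vowel → unchanged [k].
/a/ (between /k/ and /n/) is in the target of rule 2 but the environment (in an unstressed syllable) is not met → [a].
/n/ — not in any rule's target class → [n].

[kəwəmhəhkəhˈkan]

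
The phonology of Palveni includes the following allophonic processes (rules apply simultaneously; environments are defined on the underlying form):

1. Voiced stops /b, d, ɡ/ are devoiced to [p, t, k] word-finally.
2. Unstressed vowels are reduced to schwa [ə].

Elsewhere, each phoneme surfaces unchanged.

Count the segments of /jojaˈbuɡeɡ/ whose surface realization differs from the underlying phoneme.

Segments that undergo a rule: /o/ → [ə] (rule 2); /a/ → [ə] (rule 2); /e/ → [ə] (rule 2); /ɡ/ → [k] (rule 1).
All other segments surface unchanged.

4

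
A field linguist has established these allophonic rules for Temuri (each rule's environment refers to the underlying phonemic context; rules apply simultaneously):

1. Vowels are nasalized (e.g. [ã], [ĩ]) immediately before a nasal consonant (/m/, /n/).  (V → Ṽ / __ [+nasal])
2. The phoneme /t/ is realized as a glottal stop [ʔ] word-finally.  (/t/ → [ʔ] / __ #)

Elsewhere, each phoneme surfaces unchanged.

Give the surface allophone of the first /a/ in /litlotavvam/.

[a]

/a/ — between /t/ and /v/; rule 1 does not apply here → [a].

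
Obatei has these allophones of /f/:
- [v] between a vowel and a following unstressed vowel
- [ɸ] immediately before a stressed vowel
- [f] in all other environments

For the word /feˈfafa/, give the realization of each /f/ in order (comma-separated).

Occurrence 1 (position 1): no conditioning environment matches → elsewhere allophone [f].
Occurrence 2 (position 3): immediately before a stressed vowel → [ɸ].
Occurrence 3 (position 5): between a vowel and a following unstressed vowel → [v].

[f], [ɸ], [v]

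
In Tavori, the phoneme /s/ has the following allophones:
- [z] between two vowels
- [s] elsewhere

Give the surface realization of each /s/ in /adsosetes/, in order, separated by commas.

Occurrence 1 (position 3): no conditioning environment matches → elsewhere allophone [s].
Occurrence 2 (position 5): between two vowels → [z].
Occurrence 3 (position 9): no conditioning environment matches → elsewhere allophone [s].

[s], [z], [s]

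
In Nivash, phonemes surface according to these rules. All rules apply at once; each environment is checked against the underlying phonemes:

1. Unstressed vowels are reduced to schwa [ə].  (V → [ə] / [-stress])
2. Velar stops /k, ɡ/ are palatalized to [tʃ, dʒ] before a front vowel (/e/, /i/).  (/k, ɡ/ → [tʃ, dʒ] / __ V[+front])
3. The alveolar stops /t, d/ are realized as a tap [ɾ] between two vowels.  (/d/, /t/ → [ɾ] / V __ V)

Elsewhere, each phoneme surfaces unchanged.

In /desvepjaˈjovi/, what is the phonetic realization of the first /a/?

/a/ meets the environment for rule 1 (in an unstressed syllable) → [ə].

[ə]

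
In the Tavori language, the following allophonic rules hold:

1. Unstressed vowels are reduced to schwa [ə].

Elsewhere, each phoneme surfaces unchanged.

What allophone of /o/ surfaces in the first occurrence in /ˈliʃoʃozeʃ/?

[ə]

Rule 1 applies to /o/ (between /ʃ/ and /ʃ/: in an unstressed syllable) → [ə].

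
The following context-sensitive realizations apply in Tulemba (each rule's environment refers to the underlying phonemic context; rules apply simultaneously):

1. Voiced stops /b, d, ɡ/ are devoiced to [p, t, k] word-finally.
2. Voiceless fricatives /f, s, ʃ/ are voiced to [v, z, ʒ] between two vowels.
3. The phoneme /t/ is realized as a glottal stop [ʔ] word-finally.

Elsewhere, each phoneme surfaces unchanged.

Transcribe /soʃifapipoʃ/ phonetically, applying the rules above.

/s/ — word-initial; rule 2 does not apply here → [s].
/o/ — not in any rule's target class → [o].
/ʃ/ — between /o/ and /i/, between two vowels — surfaces as [ʒ] (rule 2).
/i/ — not in any rule's target class → [i].
/f/ — between /i/ and /a/, between two vowels — surfaces as [v] (rule 2).
/a/ — not in any rule's target class → [a].
/p/ (between /a/ and /i/) is unaffected → [p].
/i/ (between /p/ and /p/) is unaffected → [i].
/p/ — not in any rule's target class → [p].
/o/ (between /p/ and /ʃ/): no rule targets it → [o].
/ʃ/ (word-final) is in the target of rule 2 but the environment (between two vowels) is not met → [ʃ].

[soʒivapipoʃ]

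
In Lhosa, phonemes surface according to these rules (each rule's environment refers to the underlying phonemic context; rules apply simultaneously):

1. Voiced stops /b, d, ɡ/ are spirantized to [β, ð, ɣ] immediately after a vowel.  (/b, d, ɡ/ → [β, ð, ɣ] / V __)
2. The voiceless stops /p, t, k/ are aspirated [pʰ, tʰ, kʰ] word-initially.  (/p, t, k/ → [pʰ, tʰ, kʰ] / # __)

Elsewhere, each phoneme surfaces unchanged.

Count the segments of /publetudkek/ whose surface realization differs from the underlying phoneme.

3

Segments that undergo a rule: /p/ → [pʰ] (rule 2); /b/ → [β] (rule 1); /d/ → [ð] (rule 1).
All other segments surface unchanged.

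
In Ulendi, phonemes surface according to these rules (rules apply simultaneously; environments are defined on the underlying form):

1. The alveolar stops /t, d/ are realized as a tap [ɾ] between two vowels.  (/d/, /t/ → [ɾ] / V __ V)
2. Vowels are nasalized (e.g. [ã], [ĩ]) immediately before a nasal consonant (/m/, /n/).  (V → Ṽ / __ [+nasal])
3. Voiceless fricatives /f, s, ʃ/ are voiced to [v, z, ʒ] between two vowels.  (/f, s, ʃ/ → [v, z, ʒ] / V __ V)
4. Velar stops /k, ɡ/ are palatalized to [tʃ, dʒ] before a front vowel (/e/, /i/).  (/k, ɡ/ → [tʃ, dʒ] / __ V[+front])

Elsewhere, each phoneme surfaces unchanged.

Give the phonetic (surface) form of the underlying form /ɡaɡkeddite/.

[ɡaɡtʃeddiɾe]

/ɡ/ (word-initial) is in the target of rule 4 but the environment (before a front vowel) is not met → [ɡ].
/a/ (between /ɡ/ and /ɡ/) fails the environment for rule 2, so it stays [a].
/ɡ/ — between /a/ and /k/; rule 4 does not apply here → [ɡ].
/k/ (between /ɡ/ and /e/) occurs before a front vowel → [tʃ] by rule 4.
/e/ (between /k/ and /d/) is in the target of rule 2 but the environment (before a nasal consonant) is not met → [e].
/d/ (between /e/ and /d/) is in the target of rule 1 but the environment (between two vowels) is not met → [d].
/d/ — between /d/ and /i/; rule 1 does not apply here → [d].
/i/ (between /d/ and /t/) is in the target of rule 2 but the environment (before a nasal consonant) is not met → [i].
/t/ (between /i/ and /e/): between two vowels, so rule 1 applies → [ɾ].
/e/ (word-final): rule 2 targets it, but not before a nasal consonant → unchanged [e].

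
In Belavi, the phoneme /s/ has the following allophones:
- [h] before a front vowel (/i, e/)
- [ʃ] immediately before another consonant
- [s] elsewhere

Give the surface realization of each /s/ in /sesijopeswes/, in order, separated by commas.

[h], [h], [ʃ], [s]

Occurrence 1 (position 1): before a front vowel (/i, e/) → [h].
Occurrence 2 (position 3): before a front vowel (/i, e/) → [h].
Occurrence 3 (position 9): immediately before another consonant → [ʃ].
Occurrence 4 (position 12): no conditioning environment matches → elsewhere allophone [s].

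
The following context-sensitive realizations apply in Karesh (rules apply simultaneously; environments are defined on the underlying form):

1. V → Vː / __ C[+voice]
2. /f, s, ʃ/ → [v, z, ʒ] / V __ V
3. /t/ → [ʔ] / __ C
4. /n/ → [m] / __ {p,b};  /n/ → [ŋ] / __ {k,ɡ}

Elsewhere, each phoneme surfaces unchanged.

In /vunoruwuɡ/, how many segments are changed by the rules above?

4

Segments that undergo a rule: /u/ → [uː] (rule 1); /o/ → [oː] (rule 1); /u/ → [uː] (rule 1); /u/ → [uː] (rule 1).
All other segments surface unchanged.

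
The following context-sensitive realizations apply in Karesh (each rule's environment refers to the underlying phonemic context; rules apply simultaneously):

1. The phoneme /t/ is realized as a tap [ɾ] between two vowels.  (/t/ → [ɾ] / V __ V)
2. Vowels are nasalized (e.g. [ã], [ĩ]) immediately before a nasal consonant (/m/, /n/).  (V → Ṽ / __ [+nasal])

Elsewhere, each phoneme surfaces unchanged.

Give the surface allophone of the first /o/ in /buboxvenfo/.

[o]

/o/ (between /b/ and /x/) fails the environment for rule 2, so it stays [o].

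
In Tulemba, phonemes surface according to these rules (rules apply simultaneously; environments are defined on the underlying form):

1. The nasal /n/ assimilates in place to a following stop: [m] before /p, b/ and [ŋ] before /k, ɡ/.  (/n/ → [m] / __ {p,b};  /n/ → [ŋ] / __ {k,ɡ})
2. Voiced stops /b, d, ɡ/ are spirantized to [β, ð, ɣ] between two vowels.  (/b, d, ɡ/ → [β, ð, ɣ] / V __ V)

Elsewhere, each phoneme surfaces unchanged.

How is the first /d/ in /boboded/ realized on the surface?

[ð]

/d/ — between /o/ and /e/, between two vowels — surfaces as [ð] (rule 2).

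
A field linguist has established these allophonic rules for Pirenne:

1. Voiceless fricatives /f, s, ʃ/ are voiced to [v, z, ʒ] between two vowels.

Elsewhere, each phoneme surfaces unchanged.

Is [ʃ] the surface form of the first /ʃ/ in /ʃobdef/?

/ʃ/ (word-initial): rule 1 targets it, but not between two vowels → unchanged [ʃ].
The actual realization is [ʃ], which matches [ʃ].

Yes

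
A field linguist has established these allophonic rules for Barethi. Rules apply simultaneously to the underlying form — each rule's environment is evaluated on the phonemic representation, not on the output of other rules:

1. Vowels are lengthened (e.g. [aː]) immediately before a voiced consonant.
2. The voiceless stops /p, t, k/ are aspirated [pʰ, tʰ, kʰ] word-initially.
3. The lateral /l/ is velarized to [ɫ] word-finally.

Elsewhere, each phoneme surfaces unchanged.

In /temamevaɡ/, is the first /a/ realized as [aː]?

/a/ (between /m/ and /m/): before a voiced consonant, so rule 1 applies → [aː].
The actual realization is [aː], which matches [aː].

Yes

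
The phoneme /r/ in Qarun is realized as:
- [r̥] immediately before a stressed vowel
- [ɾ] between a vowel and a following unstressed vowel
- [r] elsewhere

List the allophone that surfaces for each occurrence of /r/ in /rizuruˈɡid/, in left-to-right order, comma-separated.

[r], [ɾ]

Occurrence 1 (position 1): no conditioning environment matches → elsewhere allophone [r].
Occurrence 2 (position 5): between a vowel and a following unstressed vowel → [ɾ].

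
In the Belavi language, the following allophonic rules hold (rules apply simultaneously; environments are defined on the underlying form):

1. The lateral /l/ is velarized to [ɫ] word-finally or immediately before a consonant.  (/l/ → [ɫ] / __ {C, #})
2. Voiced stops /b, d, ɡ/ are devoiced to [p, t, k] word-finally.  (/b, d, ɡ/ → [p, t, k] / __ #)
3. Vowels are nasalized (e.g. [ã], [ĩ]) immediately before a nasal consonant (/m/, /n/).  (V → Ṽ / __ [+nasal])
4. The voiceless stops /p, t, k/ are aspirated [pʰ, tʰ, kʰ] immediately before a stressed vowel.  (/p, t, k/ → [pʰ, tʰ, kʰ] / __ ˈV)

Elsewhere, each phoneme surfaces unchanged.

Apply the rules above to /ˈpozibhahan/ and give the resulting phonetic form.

/p/ (word-initial): immediately before a stressed vowel, so rule 4 applies → [pʰ].
/o/ — between /p/ and /z/; rule 3 does not apply here → [o].
/z/ — not in any rule's target class → [z].
/i/ (between /z/ and /b/): rule 3 targets it, but not before a nasal consonant → unchanged [i].
/b/ — between /i/ and /h/; rule 2 does not apply here → [b].
/h/ (between /b/ and /a/) is unaffected → [h].
/a/ (between /h/ and /h/) fails the environment for rule 3, so it stays [a].
/h/ — not in any rule's target class → [h].
/a/ meets the environment for rule 3 (before a nasal consonant) → [ã].
/n/ stays [n].

[ˈpʰozibhahãn]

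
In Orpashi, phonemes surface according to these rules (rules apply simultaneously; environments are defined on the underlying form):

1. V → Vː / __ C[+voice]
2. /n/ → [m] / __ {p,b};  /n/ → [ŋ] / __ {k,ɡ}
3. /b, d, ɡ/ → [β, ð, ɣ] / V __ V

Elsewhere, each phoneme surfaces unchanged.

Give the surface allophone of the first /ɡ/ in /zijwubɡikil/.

[ɡ]

/ɡ/ (between /b/ and /i/) is in the target of rule 3 but the environment (between two vowels) is not met → [ɡ].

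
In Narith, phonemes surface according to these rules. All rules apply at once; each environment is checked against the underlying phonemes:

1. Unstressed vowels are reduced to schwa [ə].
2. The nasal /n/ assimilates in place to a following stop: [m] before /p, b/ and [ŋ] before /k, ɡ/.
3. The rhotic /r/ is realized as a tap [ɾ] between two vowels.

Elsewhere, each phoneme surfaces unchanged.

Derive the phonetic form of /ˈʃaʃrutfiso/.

[ˈʃaʃrətfəsə]

/ʃ/ (word-initial) is unaffected → [ʃ].
/a/ — between /ʃ/ and /ʃ/; rule 1 does not apply here → [a].
/ʃ/ (between /a/ and /r/) is unaffected → [ʃ].
/r/ (between /ʃ/ and /u/) fails the environment for rule 3, so it stays [r].
/u/ — between /r/ and /t/, in an unstressed syllable — surfaces as [ə] (rule 1).
/t/ (between /u/ and /f/) is unaffected → [t].
/f/ — not in any rule's target class → [f].
/i/ — between /f/ and /s/, in an unstressed syllable — surfaces as [ə] (rule 1).
/s/ (between /i/ and /o/): no rule targets it → [s].
/o/ (word-final): in an unstressed syllable, so rule 1 applies → [ə].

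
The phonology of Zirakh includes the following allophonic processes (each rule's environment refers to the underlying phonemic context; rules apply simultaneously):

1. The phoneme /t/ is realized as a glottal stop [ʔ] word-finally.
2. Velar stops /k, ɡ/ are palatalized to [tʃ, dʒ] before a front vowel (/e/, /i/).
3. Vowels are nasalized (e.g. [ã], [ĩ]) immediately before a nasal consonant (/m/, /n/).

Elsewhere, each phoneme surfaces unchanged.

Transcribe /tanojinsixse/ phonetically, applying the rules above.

[tãnojĩnsixse]

/t/ (word-initial) fails the environment for rule 1, so it stays [t].
/a/ (between /t/ and /n/) occurs before a nasal consonant → [ã] by rule 3.
/n/ (between /a/ and /o/) is unaffected → [n].
/o/ (between /n/ and /j/) is in the target of rule 3 but the environment (before a nasal consonant) is not met → [o].
/j/ — not in any rule's target class → [j].
/i/ — between /j/ and /n/, before a nasal consonant — surfaces as [ĩ] (rule 3).
/n/ stays [n].
/s/ stays [s].
/i/ (between /s/ and /x/) fails the environment for rule 3, so it stays [i].
/x/ (between /i/ and /s/): no rule targets it → [x].
/s/ (between /x/ and /e/) is unaffected → [s].
/e/ (word-final) fails the environment for rule 3, so it stays [e].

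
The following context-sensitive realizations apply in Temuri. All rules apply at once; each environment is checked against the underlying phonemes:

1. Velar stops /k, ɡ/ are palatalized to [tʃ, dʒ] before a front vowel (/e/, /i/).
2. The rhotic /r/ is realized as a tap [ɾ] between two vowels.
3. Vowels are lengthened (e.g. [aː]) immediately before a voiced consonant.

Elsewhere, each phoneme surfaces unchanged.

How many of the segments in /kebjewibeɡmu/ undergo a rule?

Segments that undergo a rule: /k/ → [tʃ] (rule 1); /e/ → [eː] (rule 3); /e/ → [eː] (rule 3); /i/ → [iː] (rule 3); /e/ → [eː] (rule 3).
All other segments surface unchanged.

5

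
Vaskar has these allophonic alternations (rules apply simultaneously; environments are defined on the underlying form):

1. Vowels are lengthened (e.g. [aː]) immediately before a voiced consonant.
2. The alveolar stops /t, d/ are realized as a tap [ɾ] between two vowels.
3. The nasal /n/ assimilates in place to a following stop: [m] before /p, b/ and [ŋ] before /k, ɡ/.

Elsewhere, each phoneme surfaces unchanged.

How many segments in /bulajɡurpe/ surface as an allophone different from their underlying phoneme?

Segments that undergo a rule: /u/ → [uː] (rule 1); /a/ → [aː] (rule 1); /u/ → [uː] (rule 1).
All other segments surface unchanged.

3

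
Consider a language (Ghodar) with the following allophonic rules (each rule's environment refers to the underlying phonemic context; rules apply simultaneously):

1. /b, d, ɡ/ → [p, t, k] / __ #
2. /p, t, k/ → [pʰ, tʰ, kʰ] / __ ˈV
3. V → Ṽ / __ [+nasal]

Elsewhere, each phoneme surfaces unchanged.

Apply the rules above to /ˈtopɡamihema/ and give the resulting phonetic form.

/t/ (word-initial) occurs immediately before a stressed vowel → [tʰ] by rule 2.
/o/ (between /t/ and /p/) fails the environment for rule 3, so it stays [o].
/p/ — between /o/ and /ɡ/; rule 2 does not apply here → [p].
/ɡ/ — between /p/ and /a/; rule 1 does not apply here → [ɡ].
/a/ meets the environment for rule 3 (before a nasal consonant) → [ã].
/m/ stays [m].
/i/ (between /m/ and /h/) fails the environment for rule 3, so it stays [i].
/h/ (between /i/ and /e/) is unaffected → [h].
Rule 3 applies to /e/ (between /h/ and /m/: before a nasal consonant) → [ẽ].
/m/ (between /e/ and /a/) is unaffected → [m].
/a/ (word-final) is in the target of rule 3 but the environment (before a nasal consonant) is not met → [a].

[ˈtʰopɡãmihẽma]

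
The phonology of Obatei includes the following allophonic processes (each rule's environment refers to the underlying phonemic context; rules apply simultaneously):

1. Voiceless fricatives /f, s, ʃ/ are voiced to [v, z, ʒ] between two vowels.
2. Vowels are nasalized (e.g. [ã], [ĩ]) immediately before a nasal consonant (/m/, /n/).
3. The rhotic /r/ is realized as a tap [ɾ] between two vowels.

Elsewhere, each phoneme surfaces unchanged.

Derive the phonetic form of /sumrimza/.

[sũmrĩmza]

/s/ (word-initial): rule 1 targets it, but not between two vowels → unchanged [s].
/u/ (between /s/ and /m/) occurs before a nasal consonant → [ũ] by rule 2.
/r/ (between /m/ and /i/) fails the environment for rule 3, so it stays [r].
/i/ — between /r/ and /m/, before a nasal consonant — surfaces as [ĩ] (rule 2).
/a/ (word-final) is in the target of rule 2 but the environment (before a nasal consonant) is not met → [a].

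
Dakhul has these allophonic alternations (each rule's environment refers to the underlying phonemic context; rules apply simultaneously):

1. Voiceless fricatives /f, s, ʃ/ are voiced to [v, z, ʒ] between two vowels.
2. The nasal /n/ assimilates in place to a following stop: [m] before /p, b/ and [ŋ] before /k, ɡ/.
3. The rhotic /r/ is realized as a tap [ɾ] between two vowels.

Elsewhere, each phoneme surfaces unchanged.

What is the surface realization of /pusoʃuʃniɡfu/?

[puzoʒuʃniɡfu]

/p/ — not in any rule's target class → [p].
/u/ — not in any rule's target class → [u].
/s/ — between /u/ and /o/, between two vowels — surfaces as [z] (rule 1).
/o/ stays [o].
Rule 1 applies to /ʃ/ (between /o/ and /u/: between two vowels) → [ʒ].
/u/ — not in any rule's target class → [u].
/ʃ/ (between /u/ and /n/) fails the environment for rule 1, so it stays [ʃ].
/n/ (between /ʃ/ and /i/) is in the target of rule 2 but the environment (before a labial or velar stop) is not met → [n].
/i/ (between /n/ and /ɡ/) is unaffected → [i].
/ɡ/ stays [ɡ].
/f/ (between /ɡ/ and /u/): rule 1 targets it, but not between two vowels → unchanged [f].
/u/ stays [u].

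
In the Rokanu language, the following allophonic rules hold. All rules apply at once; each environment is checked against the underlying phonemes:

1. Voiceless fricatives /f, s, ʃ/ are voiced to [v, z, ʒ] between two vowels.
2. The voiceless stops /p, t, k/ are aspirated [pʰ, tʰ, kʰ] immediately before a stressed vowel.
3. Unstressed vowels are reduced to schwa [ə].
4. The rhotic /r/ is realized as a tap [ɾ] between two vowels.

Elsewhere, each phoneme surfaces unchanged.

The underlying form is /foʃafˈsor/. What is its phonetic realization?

[fəʒəfˈsor]

/f/ (word-initial) is in the target of rule 1 but the environment (between two vowels) is not met → [f].
/o/ (between /f/ and /ʃ/) occurs in an unstressed syllable → [ə] by rule 3.
/ʃ/ meets the environment for rule 1 (between two vowels) → [ʒ].
/a/ meets the environment for rule 3 (in an unstressed syllable) → [ə].
/f/ (between /a/ and /s/) fails the environment for rule 1, so it stays [f].
/s/ (between /f/ and /o/) fails the environment for rule 1, so it stays [s].
/o/ — between /s/ and /r/; rule 3 does not apply here → [o].
/r/ (word-final): rule 4 targets it, but not between two vowels → unchanged [r].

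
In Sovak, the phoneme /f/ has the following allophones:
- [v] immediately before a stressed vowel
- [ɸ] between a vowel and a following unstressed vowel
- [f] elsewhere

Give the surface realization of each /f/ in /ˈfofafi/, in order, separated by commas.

[v], [ɸ], [ɸ]

Occurrence 1 (position 1): immediately before a stressed vowel → [v].
Occurrence 2 (position 3): between a vowel and a following unstressed vowel → [ɸ].
Occurrence 3 (position 5): between a vowel and a following unstressed vowel → [ɸ].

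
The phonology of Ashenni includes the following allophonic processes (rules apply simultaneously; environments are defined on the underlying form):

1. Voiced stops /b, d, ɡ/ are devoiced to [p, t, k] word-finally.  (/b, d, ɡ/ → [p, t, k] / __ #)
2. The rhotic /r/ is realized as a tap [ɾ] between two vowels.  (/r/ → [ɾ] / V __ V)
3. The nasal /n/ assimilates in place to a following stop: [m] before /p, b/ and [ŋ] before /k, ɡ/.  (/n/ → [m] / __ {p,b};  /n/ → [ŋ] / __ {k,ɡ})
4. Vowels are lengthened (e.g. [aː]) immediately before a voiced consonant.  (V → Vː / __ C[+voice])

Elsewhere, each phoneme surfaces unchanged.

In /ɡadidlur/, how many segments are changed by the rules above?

Segments that undergo a rule: /a/ → [aː] (rule 4); /i/ → [iː] (rule 4); /u/ → [uː] (rule 4).
All other segments surface unchanged.

3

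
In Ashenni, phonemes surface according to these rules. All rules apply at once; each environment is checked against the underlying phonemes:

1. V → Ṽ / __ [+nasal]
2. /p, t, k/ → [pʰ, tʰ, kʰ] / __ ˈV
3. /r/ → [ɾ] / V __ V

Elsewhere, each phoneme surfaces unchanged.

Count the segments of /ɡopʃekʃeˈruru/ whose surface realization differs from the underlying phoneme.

2

Segments that undergo a rule: /r/ → [ɾ] (rule 3); /r/ → [ɾ] (rule 3).
All other segments surface unchanged.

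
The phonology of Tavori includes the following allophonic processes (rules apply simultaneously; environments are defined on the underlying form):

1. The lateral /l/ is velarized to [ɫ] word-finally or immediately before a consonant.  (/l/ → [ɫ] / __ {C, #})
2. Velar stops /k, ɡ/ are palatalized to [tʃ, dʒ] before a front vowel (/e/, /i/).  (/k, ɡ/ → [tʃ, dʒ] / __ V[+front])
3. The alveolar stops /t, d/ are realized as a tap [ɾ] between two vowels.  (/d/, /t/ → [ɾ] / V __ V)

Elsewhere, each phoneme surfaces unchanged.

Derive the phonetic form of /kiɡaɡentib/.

/k/ (word-initial): before a front vowel, so rule 2 applies → [tʃ].
/i/ (between /k/ and /ɡ/) is unaffected → [i].
/ɡ/ (between /i/ and /a/): rule 2 targets it, but not before a front vowel → unchanged [ɡ].
/a/ (between /ɡ/ and /ɡ/): no rule targets it → [a].
/ɡ/ meets the environment for rule 2 (before a front vowel) → [dʒ].
/e/ stays [e].
/n/ (between /e/ and /t/) is unaffected → [n].
/t/ (between /n/ and /i/) fails the environment for rule 3, so it stays [t].
/i/ — not in any rule's target class → [i].
/b/ (word-final): no rule targets it → [b].

[tʃiɡadʒentib]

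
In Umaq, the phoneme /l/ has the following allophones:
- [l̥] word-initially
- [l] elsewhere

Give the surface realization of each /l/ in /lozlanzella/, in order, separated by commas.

[l̥], [l], [l], [l]

Occurrence 1 (position 1): word-initially → [l̥].
Occurrence 2 (position 4): no conditioning environment matches → elsewhere allophone [l].
Occurrence 3 (position 9): no conditioning environment matches → elsewhere allophone [l].
Occurrence 4 (position 10): no conditioning environment matches → elsewhere allophone [l].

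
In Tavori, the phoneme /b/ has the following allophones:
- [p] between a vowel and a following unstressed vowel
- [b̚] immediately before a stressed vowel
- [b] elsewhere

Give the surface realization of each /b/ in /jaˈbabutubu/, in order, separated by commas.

Occurrence 1 (position 3): immediately before a stressed vowel → [b̚].
Occurrence 2 (position 5): between a vowel and a following unstressed vowel → [p].
Occurrence 3 (position 9): between a vowel and a following unstressed vowel → [p].

[b̚], [p], [p]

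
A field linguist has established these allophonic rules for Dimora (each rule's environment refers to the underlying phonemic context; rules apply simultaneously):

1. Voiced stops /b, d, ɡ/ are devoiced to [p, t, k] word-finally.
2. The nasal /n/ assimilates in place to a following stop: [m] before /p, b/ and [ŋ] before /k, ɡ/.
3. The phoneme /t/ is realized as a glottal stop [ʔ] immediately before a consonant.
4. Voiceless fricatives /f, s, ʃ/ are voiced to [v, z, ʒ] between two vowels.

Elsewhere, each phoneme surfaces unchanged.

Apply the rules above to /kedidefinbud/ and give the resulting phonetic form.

[kedidevimbut]

/d/ (between /e/ and /i/): rule 1 targets it, but not word-finally → unchanged [d].
/d/ (between /i/ and /e/) is in the target of rule 1 but the environment (word-finally) is not met → [d].
/f/ — between /e/ and /i/, between two vowels — surfaces as [v] (rule 4).
/n/ (between /i/ and /b/) occurs before a labial or velar stop → [m] by rule 2.
/b/ (between /n/ and /u/) fails the environment for rule 1, so it stays [b].
/d/ — word-final, word-finally — surfaces as [t] (rule 1).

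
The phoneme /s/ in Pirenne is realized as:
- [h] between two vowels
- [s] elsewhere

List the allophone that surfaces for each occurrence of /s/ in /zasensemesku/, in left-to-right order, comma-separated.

Occurrence 1 (position 3): between two vowels → [h].
Occurrence 2 (position 6): no conditioning environment matches → elsewhere allophone [s].
Occurrence 3 (position 10): no conditioning environment matches → elsewhere allophone [s].

[h], [s], [s]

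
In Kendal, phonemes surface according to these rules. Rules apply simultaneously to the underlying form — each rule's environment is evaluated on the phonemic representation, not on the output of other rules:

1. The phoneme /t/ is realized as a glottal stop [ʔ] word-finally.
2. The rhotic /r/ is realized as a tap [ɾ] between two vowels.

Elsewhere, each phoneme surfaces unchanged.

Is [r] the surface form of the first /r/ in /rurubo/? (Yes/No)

/r/ (word-initial) fails the environment for rule 2, so it stays [r].
The actual realization is [r], which matches [r].

Yes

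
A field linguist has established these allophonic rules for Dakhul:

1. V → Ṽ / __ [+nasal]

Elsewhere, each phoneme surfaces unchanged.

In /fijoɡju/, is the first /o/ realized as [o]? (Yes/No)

/o/ — between /j/ and /ɡ/; rule 1 does not apply here → [o].
The actual realization is [o], which matches [o].

Yes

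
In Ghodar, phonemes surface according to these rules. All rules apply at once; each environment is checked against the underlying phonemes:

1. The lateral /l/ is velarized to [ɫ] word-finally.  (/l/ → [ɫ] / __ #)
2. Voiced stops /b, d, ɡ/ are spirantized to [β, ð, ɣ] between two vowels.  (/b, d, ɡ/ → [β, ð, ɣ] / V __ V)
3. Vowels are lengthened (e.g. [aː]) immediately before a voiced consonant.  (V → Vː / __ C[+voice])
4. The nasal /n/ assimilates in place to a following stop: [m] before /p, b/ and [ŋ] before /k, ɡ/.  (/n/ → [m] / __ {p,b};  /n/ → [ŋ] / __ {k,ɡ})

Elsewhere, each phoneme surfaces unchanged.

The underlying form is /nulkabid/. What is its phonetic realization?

/n/ (word-initial) is in the target of rule 4 but the environment (before a labial or velar stop) is not met → [n].
/u/ (between /n/ and /l/) occurs before a voiced consonant → [uː] by rule 3.
/l/ (between /u/ and /k/) fails the environment for rule 1, so it stays [l].
Rule 3 applies to /a/ (between /k/ and /b/: before a voiced consonant) → [aː].
Rule 2 applies to /b/ (between /a/ and /i/: between two vowels) → [β].
/i/ (between /b/ and /d/): before a voiced consonant, so rule 3 applies → [iː].
/d/ (word-final) is in the target of rule 2 but the environment (between two vowels) is not met → [d].

[nuːlkaːβiːd]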